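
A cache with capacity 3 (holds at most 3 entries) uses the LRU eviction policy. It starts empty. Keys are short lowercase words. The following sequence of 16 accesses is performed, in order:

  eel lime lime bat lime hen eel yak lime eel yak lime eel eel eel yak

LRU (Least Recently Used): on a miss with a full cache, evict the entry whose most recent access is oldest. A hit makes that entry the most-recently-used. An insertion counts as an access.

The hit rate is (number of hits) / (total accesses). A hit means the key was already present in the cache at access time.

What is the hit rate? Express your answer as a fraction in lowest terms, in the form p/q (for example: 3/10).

LRU simulation (capacity=3):
  1. access eel: MISS. Cache (LRU->MRU): [eel]
  2. access lime: MISS. Cache (LRU->MRU): [eel lime]
  3. access lime: HIT. Cache (LRU->MRU): [eel lime]
  4. access bat: MISS. Cache (LRU->MRU): [eel lime bat]
  5. access lime: HIT. Cache (LRU->MRU): [eel bat lime]
  6. access hen: MISS, evict eel. Cache (LRU->MRU): [bat lime hen]
  7. access eel: MISS, evict bat. Cache (LRU->MRU): [lime hen eel]
  8. access yak: MISS, evict lime. Cache (LRU->MRU): [hen eel yak]
  9. access lime: MISS, evict hen. Cache (LRU->MRU): [eel yak lime]
  10. access eel: HIT. Cache (LRU->MRU): [yak lime eel]
  11. access yak: HIT. Cache (LRU->MRU): [lime eel yak]
  12. access lime: HIT. Cache (LRU->MRU): [eel yak lime]
  13. access eel: HIT. Cache (LRU->MRU): [yak lime eel]
  14. access eel: HIT. Cache (LRU->MRU): [yak lime eel]
  15. access eel: HIT. Cache (LRU->MRU): [yak lime eel]
  16. access yak: HIT. Cache (LRU->MRU): [lime eel yak]
Total: 9 hits, 7 misses, 4 evictions

Hit rate = 9/16

Answer: 9/16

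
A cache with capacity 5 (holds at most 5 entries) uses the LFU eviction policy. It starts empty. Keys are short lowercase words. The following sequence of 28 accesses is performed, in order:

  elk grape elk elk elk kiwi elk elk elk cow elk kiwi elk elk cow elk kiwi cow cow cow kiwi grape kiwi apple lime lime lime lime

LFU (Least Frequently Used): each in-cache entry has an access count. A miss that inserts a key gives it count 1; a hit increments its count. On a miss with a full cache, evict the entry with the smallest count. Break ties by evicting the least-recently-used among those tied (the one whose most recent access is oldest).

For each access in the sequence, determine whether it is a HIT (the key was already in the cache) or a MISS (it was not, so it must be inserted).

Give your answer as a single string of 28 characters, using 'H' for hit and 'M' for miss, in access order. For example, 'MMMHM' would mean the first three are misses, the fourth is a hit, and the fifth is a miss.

Answer: MMHHHMHHHMHHHHHHHHHHHHHMMHHH

Derivation:
LFU simulation (capacity=5):
  1. access elk: MISS. Cache: [elk(c=1)]
  2. access grape: MISS. Cache: [elk(c=1) grape(c=1)]
  3. access elk: HIT, count now 2. Cache: [grape(c=1) elk(c=2)]
  4. access elk: HIT, count now 3. Cache: [grape(c=1) elk(c=3)]
  5. access elk: HIT, count now 4. Cache: [grape(c=1) elk(c=4)]
  6. access kiwi: MISS. Cache: [grape(c=1) kiwi(c=1) elk(c=4)]
  7. access elk: HIT, count now 5. Cache: [grape(c=1) kiwi(c=1) elk(c=5)]
  8. access elk: HIT, count now 6. Cache: [grape(c=1) kiwi(c=1) elk(c=6)]
  9. access elk: HIT, count now 7. Cache: [grape(c=1) kiwi(c=1) elk(c=7)]
  10. access cow: MISS. Cache: [grape(c=1) kiwi(c=1) cow(c=1) elk(c=7)]
  11. access elk: HIT, count now 8. Cache: [grape(c=1) kiwi(c=1) cow(c=1) elk(c=8)]
  12. access kiwi: HIT, count now 2. Cache: [grape(c=1) cow(c=1) kiwi(c=2) elk(c=8)]
  13. access elk: HIT, count now 9. Cache: [grape(c=1) cow(c=1) kiwi(c=2) elk(c=9)]
  14. access elk: HIT, count now 10. Cache: [grape(c=1) cow(c=1) kiwi(c=2) elk(c=10)]
  15. access cow: HIT, count now 2. Cache: [grape(c=1) kiwi(c=2) cow(c=2) elk(c=10)]
  16. access elk: HIT, count now 11. Cache: [grape(c=1) kiwi(c=2) cow(c=2) elk(c=11)]
  17. access kiwi: HIT, count now 3. Cache: [grape(c=1) cow(c=2) kiwi(c=3) elk(c=11)]
  18. access cow: HIT, count now 3. Cache: [grape(c=1) kiwi(c=3) cow(c=3) elk(c=11)]
  19. access cow: HIT, count now 4. Cache: [grape(c=1) kiwi(c=3) cow(c=4) elk(c=11)]
  20. access cow: HIT, count now 5. Cache: [grape(c=1) kiwi(c=3) cow(c=5) elk(c=11)]
  21. access kiwi: HIT, count now 4. Cache: [grape(c=1) kiwi(c=4) cow(c=5) elk(c=11)]
  22. access grape: HIT, count now 2. Cache: [grape(c=2) kiwi(c=4) cow(c=5) elk(c=11)]
  23. access kiwi: HIT, count now 5. Cache: [grape(c=2) cow(c=5) kiwi(c=5) elk(c=11)]
  24. access apple: MISS. Cache: [apple(c=1) grape(c=2) cow(c=5) kiwi(c=5) elk(c=11)]
  25. access lime: MISS, evict apple(c=1). Cache: [lime(c=1) grape(c=2) cow(c=5) kiwi(c=5) elk(c=11)]
  26. access lime: HIT, count now 2. Cache: [grape(c=2) lime(c=2) cow(c=5) kiwi(c=5) elk(c=11)]
  27. access lime: HIT, count now 3. Cache: [grape(c=2) lime(c=3) cow(c=5) kiwi(c=5) elk(c=11)]
  28. access lime: HIT, count now 4. Cache: [grape(c=2) lime(c=4) cow(c=5) kiwi(c=5) elk(c=11)]
Total: 22 hits, 6 misses, 1 evictions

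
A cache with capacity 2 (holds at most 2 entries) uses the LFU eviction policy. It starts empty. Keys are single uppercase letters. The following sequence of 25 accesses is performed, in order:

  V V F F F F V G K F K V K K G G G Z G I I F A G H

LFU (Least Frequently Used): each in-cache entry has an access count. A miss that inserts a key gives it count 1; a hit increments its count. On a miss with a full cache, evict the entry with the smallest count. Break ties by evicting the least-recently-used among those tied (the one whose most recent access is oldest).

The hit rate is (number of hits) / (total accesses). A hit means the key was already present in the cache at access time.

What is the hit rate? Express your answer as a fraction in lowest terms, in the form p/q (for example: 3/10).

LFU simulation (capacity=2):
  1. access V: MISS. Cache: [V(c=1)]
  2. access V: HIT, count now 2. Cache: [V(c=2)]
  3. access F: MISS. Cache: [F(c=1) V(c=2)]
  4. access F: HIT, count now 2. Cache: [V(c=2) F(c=2)]
  5. access F: HIT, count now 3. Cache: [V(c=2) F(c=3)]
  6. access F: HIT, count now 4. Cache: [V(c=2) F(c=4)]
  7. access V: HIT, count now 3. Cache: [V(c=3) F(c=4)]
  8. access G: MISS, evict V(c=3). Cache: [G(c=1) F(c=4)]
  9. access K: MISS, evict G(c=1). Cache: [K(c=1) F(c=4)]
  10. access F: HIT, count now 5. Cache: [K(c=1) F(c=5)]
  11. access K: HIT, count now 2. Cache: [K(c=2) F(c=5)]
  12. access V: MISS, evict K(c=2). Cache: [V(c=1) F(c=5)]
  13. access K: MISS, evict V(c=1). Cache: [K(c=1) F(c=5)]
  14. access K: HIT, count now 2. Cache: [K(c=2) F(c=5)]
  15. access G: MISS, evict K(c=2). Cache: [G(c=1) F(c=5)]
  16. access G: HIT, count now 2. Cache: [G(c=2) F(c=5)]
  17. access G: HIT, count now 3. Cache: [G(c=3) F(c=5)]
  18. access Z: MISS, evict G(c=3). Cache: [Z(c=1) F(c=5)]
  19. access G: MISS, evict Z(c=1). Cache: [G(c=1) F(c=5)]
  20. access I: MISS, evict G(c=1). Cache: [I(c=1) F(c=5)]
  21. access I: HIT, count now 2. Cache: [I(c=2) F(c=5)]
  22. access F: HIT, count now 6. Cache: [I(c=2) F(c=6)]
  23. access A: MISS, evict I(c=2). Cache: [A(c=1) F(c=6)]
  24. access G: MISS, evict A(c=1). Cache: [G(c=1) F(c=6)]
  25. access H: MISS, evict G(c=1). Cache: [H(c=1) F(c=6)]
Total: 12 hits, 13 misses, 11 evictions

Hit rate = 12/25

Answer: 12/25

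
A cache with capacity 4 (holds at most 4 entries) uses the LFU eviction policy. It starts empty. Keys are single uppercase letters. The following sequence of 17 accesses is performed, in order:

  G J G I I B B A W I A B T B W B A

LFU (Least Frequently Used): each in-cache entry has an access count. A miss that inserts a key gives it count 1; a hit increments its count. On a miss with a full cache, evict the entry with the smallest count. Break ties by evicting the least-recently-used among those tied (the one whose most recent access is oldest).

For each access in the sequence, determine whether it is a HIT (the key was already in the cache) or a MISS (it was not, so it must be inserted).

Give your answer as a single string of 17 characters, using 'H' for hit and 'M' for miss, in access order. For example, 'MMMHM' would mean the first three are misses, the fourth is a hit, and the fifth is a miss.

Answer: MMHMHMHMMHMHMHMHM

Derivation:
LFU simulation (capacity=4):
  1. access G: MISS. Cache: [G(c=1)]
  2. access J: MISS. Cache: [G(c=1) J(c=1)]
  3. access G: HIT, count now 2. Cache: [J(c=1) G(c=2)]
  4. access I: MISS. Cache: [J(c=1) I(c=1) G(c=2)]
  5. access I: HIT, count now 2. Cache: [J(c=1) G(c=2) I(c=2)]
  6. access B: MISS. Cache: [J(c=1) B(c=1) G(c=2) I(c=2)]
  7. access B: HIT, count now 2. Cache: [J(c=1) G(c=2) I(c=2) B(c=2)]
  8. access A: MISS, evict J(c=1). Cache: [A(c=1) G(c=2) I(c=2) B(c=2)]
  9. access W: MISS, evict A(c=1). Cache: [W(c=1) G(c=2) I(c=2) B(c=2)]
  10. access I: HIT, count now 3. Cache: [W(c=1) G(c=2) B(c=2) I(c=3)]
  11. access A: MISS, evict W(c=1). Cache: [A(c=1) G(c=2) B(c=2) I(c=3)]
  12. access B: HIT, count now 3. Cache: [A(c=1) G(c=2) I(c=3) B(c=3)]
  13. access T: MISS, evict A(c=1). Cache: [T(c=1) G(c=2) I(c=3) B(c=3)]
  14. access B: HIT, count now 4. Cache: [T(c=1) G(c=2) I(c=3) B(c=4)]
  15. access W: MISS, evict T(c=1). Cache: [W(c=1) G(c=2) I(c=3) B(c=4)]
  16. access B: HIT, count now 5. Cache: [W(c=1) G(c=2) I(c=3) B(c=5)]
  17. access A: MISS, evict W(c=1). Cache: [A(c=1) G(c=2) I(c=3) B(c=5)]
Total: 7 hits, 10 misses, 6 evictions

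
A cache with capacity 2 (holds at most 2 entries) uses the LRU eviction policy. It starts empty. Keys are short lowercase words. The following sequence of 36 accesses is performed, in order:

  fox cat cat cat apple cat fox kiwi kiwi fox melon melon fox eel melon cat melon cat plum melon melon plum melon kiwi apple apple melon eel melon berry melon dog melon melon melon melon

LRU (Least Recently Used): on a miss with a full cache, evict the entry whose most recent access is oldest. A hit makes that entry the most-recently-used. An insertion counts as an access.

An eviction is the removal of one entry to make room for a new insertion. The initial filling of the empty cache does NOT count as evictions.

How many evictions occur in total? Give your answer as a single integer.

LRU simulation (capacity=2):
  1. access fox: MISS. Cache (LRU->MRU): [fox]
  2. access cat: MISS. Cache (LRU->MRU): [fox cat]
  3. access cat: HIT. Cache (LRU->MRU): [fox cat]
  4. access cat: HIT. Cache (LRU->MRU): [fox cat]
  5. access apple: MISS, evict fox. Cache (LRU->MRU): [cat apple]
  6. access cat: HIT. Cache (LRU->MRU): [apple cat]
  7. access fox: MISS, evict apple. Cache (LRU->MRU): [cat fox]
  8. access kiwi: MISS, evict cat. Cache (LRU->MRU): [fox kiwi]
  9. access kiwi: HIT. Cache (LRU->MRU): [fox kiwi]
  10. access fox: HIT. Cache (LRU->MRU): [kiwi fox]
  11. access melon: MISS, evict kiwi. Cache (LRU->MRU): [fox melon]
  12. access melon: HIT. Cache (LRU->MRU): [fox melon]
  13. access fox: HIT. Cache (LRU->MRU): [melon fox]
  14. access eel: MISS, evict melon. Cache (LRU->MRU): [fox eel]
  15. access melon: MISS, evict fox. Cache (LRU->MRU): [eel melon]
  16. access cat: MISS, evict eel. Cache (LRU->MRU): [melon cat]
  17. access melon: HIT. Cache (LRU->MRU): [cat melon]
  18. access cat: HIT. Cache (LRU->MRU): [melon cat]
  19. access plum: MISS, evict melon. Cache (LRU->MRU): [cat plum]
  20. access melon: MISS, evict cat. Cache (LRU->MRU): [plum melon]
  21. access melon: HIT. Cache (LRU->MRU): [plum melon]
  22. access plum: HIT. Cache (LRU->MRU): [melon plum]
  23. access melon: HIT. Cache (LRU->MRU): [plum melon]
  24. access kiwi: MISS, evict plum. Cache (LRU->MRU): [melon kiwi]
  25. access apple: MISS, evict melon. Cache (LRU->MRU): [kiwi apple]
  26. access apple: HIT. Cache (LRU->MRU): [kiwi apple]
  27. access melon: MISS, evict kiwi. Cache (LRU->MRU): [apple melon]
  28. access eel: MISS, evict apple. Cache (LRU->MRU): [melon eel]
  29. access melon: HIT. Cache (LRU->MRU): [eel melon]
  30. access berry: MISS, evict eel. Cache (LRU->MRU): [melon berry]
  31. access melon: HIT. Cache (LRU->MRU): [berry melon]
  32. access dog: MISS, evict berry. Cache (LRU->MRU): [melon dog]
  33. access melon: HIT. Cache (LRU->MRU): [dog melon]
  34. access melon: HIT. Cache (LRU->MRU): [dog melon]
  35. access melon: HIT. Cache (LRU->MRU): [dog melon]
  36. access melon: HIT. Cache (LRU->MRU): [dog melon]
Total: 19 hits, 17 misses, 15 evictions

Answer: 15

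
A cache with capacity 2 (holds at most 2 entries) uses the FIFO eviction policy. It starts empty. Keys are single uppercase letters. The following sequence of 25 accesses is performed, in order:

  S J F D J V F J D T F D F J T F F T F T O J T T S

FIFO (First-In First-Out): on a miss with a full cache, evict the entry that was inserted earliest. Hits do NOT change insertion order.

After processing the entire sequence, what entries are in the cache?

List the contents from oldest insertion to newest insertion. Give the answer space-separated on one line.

Answer: T S

Derivation:
FIFO simulation (capacity=2):
  1. access S: MISS. Cache (old->new): [S]
  2. access J: MISS. Cache (old->new): [S J]
  3. access F: MISS, evict S. Cache (old->new): [J F]
  4. access D: MISS, evict J. Cache (old->new): [F D]
  5. access J: MISS, evict F. Cache (old->new): [D J]
  6. access V: MISS, evict D. Cache (old->new): [J V]
  7. access F: MISS, evict J. Cache (old->new): [V F]
  8. access J: MISS, evict V. Cache (old->new): [F J]
  9. access D: MISS, evict F. Cache (old->new): [J D]
  10. access T: MISS, evict J. Cache (old->new): [D T]
  11. access F: MISS, evict D. Cache (old->new): [T F]
  12. access D: MISS, evict T. Cache (old->new): [F D]
  13. access F: HIT. Cache (old->new): [F D]
  14. access J: MISS, evict F. Cache (old->new): [D J]
  15. access T: MISS, evict D. Cache (old->new): [J T]
  16. access F: MISS, evict J. Cache (old->new): [T F]
  17. access F: HIT. Cache (old->new): [T F]
  18. access T: HIT. Cache (old->new): [T F]
  19. access F: HIT. Cache (old->new): [T F]
  20. access T: HIT. Cache (old->new): [T F]
  21. access O: MISS, evict T. Cache (old->new): [F O]
  22. access J: MISS, evict F. Cache (old->new): [O J]
  23. access T: MISS, evict O. Cache (old->new): [J T]
  24. access T: HIT. Cache (old->new): [J T]
  25. access S: MISS, evict J. Cache (old->new): [T S]
Total: 6 hits, 19 misses, 17 evictions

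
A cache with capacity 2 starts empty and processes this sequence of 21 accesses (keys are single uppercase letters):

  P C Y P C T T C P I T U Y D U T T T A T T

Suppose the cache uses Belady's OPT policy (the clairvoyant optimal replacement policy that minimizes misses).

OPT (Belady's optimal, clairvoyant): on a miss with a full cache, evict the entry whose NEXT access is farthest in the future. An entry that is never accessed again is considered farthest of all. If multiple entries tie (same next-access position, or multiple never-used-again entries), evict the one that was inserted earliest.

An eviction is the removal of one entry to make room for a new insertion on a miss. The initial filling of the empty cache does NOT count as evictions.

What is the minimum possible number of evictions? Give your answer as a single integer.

Answer: 10

Derivation:
OPT (Belady) simulation (capacity=2):
  1. access P: MISS. Cache: [P]
  2. access C: MISS. Cache: [P C]
  3. access Y: MISS, evict C (next use: step 5). Cache: [P Y]
  4. access P: HIT. Next use of P: step 9. Cache: [P Y]
  5. access C: MISS, evict Y (next use: step 13). Cache: [P C]
  6. access T: MISS, evict P (next use: step 9). Cache: [C T]
  7. access T: HIT. Next use of T: step 11. Cache: [C T]
  8. access C: HIT. Next use of C: never. Cache: [C T]
  9. access P: MISS, evict C (next use: never). Cache: [T P]
  10. access I: MISS, evict P (next use: never). Cache: [T I]
  11. access T: HIT. Next use of T: step 16. Cache: [T I]
  12. access U: MISS, evict I (next use: never). Cache: [T U]
  13. access Y: MISS, evict T (next use: step 16). Cache: [U Y]
  14. access D: MISS, evict Y (next use: never). Cache: [U D]
  15. access U: HIT. Next use of U: never. Cache: [U D]
  16. access T: MISS, evict U (next use: never). Cache: [D T]
  17. access T: HIT. Next use of T: step 18. Cache: [D T]
  18. access T: HIT. Next use of T: step 20. Cache: [D T]
  19. access A: MISS, evict D (next use: never). Cache: [T A]
  20. access T: HIT. Next use of T: step 21. Cache: [T A]
  21. access T: HIT. Next use of T: never. Cache: [T A]
Total: 9 hits, 12 misses, 10 evictions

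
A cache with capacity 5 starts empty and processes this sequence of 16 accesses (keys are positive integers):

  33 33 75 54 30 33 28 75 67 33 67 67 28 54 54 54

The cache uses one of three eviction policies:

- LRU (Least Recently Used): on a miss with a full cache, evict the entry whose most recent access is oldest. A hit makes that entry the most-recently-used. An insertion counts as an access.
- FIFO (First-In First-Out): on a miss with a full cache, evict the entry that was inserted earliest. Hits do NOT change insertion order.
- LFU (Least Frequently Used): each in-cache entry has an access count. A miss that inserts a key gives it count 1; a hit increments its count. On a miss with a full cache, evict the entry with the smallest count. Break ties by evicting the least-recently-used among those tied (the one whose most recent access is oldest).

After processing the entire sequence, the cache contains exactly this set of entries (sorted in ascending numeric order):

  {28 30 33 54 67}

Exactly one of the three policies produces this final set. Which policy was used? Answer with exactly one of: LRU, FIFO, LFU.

Answer: FIFO

Derivation:
Simulating under each policy and comparing final sets:
  LRU: final set = {28 33 54 67 75} -> differs
  FIFO: final set = {28 30 33 54 67} -> MATCHES target
  LFU: final set = {28 33 54 67 75} -> differs
Only FIFO produces the target set.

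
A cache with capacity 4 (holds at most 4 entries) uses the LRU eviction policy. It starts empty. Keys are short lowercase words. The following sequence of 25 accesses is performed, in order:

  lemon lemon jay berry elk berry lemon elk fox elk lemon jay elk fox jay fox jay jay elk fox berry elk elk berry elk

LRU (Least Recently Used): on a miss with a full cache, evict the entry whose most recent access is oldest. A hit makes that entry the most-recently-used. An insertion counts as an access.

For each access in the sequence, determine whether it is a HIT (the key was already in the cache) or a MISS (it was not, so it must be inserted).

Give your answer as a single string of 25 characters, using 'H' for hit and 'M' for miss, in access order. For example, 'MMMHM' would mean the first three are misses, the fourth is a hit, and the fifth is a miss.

LRU simulation (capacity=4):
  1. access lemon: MISS. Cache (LRU->MRU): [lemon]
  2. access lemon: HIT. Cache (LRU->MRU): [lemon]
  3. access jay: MISS. Cache (LRU->MRU): [lemon jay]
  4. access berry: MISS. Cache (LRU->MRU): [lemon jay berry]
  5. access elk: MISS. Cache (LRU->MRU): [lemon jay berry elk]
  6. access berry: HIT. Cache (LRU->MRU): [lemon jay elk berry]
  7. access lemon: HIT. Cache (LRU->MRU): [jay elk berry lemon]
  8. access elk: HIT. Cache (LRU->MRU): [jay berry lemon elk]
  9. access fox: MISS, evict jay. Cache (LRU->MRU): [berry lemon elk fox]
  10. access elk: HIT. Cache (LRU->MRU): [berry lemon fox elk]
  11. access lemon: HIT. Cache (LRU->MRU): [berry fox elk lemon]
  12. access jay: MISS, evict berry. Cache (LRU->MRU): [fox elk lemon jay]
  13. access elk: HIT. Cache (LRU->MRU): [fox lemon jay elk]
  14. access fox: HIT. Cache (LRU->MRU): [lemon jay elk fox]
  15. access jay: HIT. Cache (LRU->MRU): [lemon elk fox jay]
  16. access fox: HIT. Cache (LRU->MRU): [lemon elk jay fox]
  17. access jay: HIT. Cache (LRU->MRU): [lemon elk fox jay]
  18. access jay: HIT. Cache (LRU->MRU): [lemon elk fox jay]
  19. access elk: HIT. Cache (LRU->MRU): [lemon fox jay elk]
  20. access fox: HIT. Cache (LRU->MRU): [lemon jay elk fox]
  21. access berry: MISS, evict lemon. Cache (LRU->MRU): [jay elk fox berry]
  22. access elk: HIT. Cache (LRU->MRU): [jay fox berry elk]
  23. access elk: HIT. Cache (LRU->MRU): [jay fox berry elk]
  24. access berry: HIT. Cache (LRU->MRU): [jay fox elk berry]
  25. access elk: HIT. Cache (LRU->MRU): [jay fox berry elk]
Total: 18 hits, 7 misses, 3 evictions

Answer: MHMMMHHHMHHMHHHHHHHHMHHHH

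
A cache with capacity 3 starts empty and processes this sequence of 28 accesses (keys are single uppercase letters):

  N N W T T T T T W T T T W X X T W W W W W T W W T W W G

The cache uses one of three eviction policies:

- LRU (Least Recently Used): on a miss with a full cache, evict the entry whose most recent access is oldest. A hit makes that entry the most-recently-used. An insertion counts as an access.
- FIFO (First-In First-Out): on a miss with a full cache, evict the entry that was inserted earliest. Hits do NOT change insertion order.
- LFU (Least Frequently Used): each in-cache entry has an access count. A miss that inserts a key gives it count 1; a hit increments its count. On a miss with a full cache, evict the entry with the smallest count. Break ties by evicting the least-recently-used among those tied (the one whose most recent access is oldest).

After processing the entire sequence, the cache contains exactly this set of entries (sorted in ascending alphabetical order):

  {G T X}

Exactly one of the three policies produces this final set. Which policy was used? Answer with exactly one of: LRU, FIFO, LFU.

Simulating under each policy and comparing final sets:
  LRU: final set = {G T W} -> differs
  FIFO: final set = {G T X} -> MATCHES target
  LFU: final set = {G T W} -> differs
Only FIFO produces the target set.

Answer: FIFO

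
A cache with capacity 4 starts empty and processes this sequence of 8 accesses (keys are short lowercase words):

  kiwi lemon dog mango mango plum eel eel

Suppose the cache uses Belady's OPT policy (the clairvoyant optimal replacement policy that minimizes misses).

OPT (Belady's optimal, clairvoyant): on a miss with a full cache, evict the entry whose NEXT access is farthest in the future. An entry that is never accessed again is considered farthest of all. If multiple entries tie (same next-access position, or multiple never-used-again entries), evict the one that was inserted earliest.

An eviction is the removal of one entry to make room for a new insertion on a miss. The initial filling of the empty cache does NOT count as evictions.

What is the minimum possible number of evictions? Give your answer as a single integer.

OPT (Belady) simulation (capacity=4):
  1. access kiwi: MISS. Cache: [kiwi]
  2. access lemon: MISS. Cache: [kiwi lemon]
  3. access dog: MISS. Cache: [kiwi lemon dog]
  4. access mango: MISS. Cache: [kiwi lemon dog mango]
  5. access mango: HIT. Next use of mango: never. Cache: [kiwi lemon dog mango]
  6. access plum: MISS, evict kiwi (next use: never). Cache: [lemon dog mango plum]
  7. access eel: MISS, evict lemon (next use: never). Cache: [dog mango plum eel]
  8. access eel: HIT. Next use of eel: never. Cache: [dog mango plum eel]
Total: 2 hits, 6 misses, 2 evictions

Answer: 2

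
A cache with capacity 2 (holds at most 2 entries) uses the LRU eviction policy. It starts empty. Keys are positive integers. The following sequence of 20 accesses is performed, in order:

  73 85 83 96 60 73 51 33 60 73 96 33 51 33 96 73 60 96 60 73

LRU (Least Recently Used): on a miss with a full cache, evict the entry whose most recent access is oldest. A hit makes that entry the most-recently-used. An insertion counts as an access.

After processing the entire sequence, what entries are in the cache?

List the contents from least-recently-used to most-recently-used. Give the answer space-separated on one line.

Answer: 60 73

Derivation:
LRU simulation (capacity=2):
  1. access 73: MISS. Cache (LRU->MRU): [73]
  2. access 85: MISS. Cache (LRU->MRU): [73 85]
  3. access 83: MISS, evict 73. Cache (LRU->MRU): [85 83]
  4. access 96: MISS, evict 85. Cache (LRU->MRU): [83 96]
  5. access 60: MISS, evict 83. Cache (LRU->MRU): [96 60]
  6. access 73: MISS, evict 96. Cache (LRU->MRU): [60 73]
  7. access 51: MISS, evict 60. Cache (LRU->MRU): [73 51]
  8. access 33: MISS, evict 73. Cache (LRU->MRU): [51 33]
  9. access 60: MISS, evict 51. Cache (LRU->MRU): [33 60]
  10. access 73: MISS, evict 33. Cache (LRU->MRU): [60 73]
  11. access 96: MISS, evict 60. Cache (LRU->MRU): [73 96]
  12. access 33: MISS, evict 73. Cache (LRU->MRU): [96 33]
  13. access 51: MISS, evict 96. Cache (LRU->MRU): [33 51]
  14. access 33: HIT. Cache (LRU->MRU): [51 33]
  15. access 96: MISS, evict 51. Cache (LRU->MRU): [33 96]
  16. access 73: MISS, evict 33. Cache (LRU->MRU): [96 73]
  17. access 60: MISS, evict 96. Cache (LRU->MRU): [73 60]
  18. access 96: MISS, evict 73. Cache (LRU->MRU): [60 96]
  19. access 60: HIT. Cache (LRU->MRU): [96 60]
  20. access 73: MISS, evict 96. Cache (LRU->MRU): [60 73]
Total: 2 hits, 18 misses, 16 evictions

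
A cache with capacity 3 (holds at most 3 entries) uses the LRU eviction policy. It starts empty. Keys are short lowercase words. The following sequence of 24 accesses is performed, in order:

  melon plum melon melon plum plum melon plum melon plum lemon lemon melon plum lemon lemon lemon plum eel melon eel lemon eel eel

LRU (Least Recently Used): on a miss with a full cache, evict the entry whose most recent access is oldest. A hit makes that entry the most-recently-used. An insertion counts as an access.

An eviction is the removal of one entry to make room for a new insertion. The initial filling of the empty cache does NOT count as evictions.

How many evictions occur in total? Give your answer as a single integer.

Answer: 3

Derivation:
LRU simulation (capacity=3):
  1. access melon: MISS. Cache (LRU->MRU): [melon]
  2. access plum: MISS. Cache (LRU->MRU): [melon plum]
  3. access melon: HIT. Cache (LRU->MRU): [plum melon]
  4. access melon: HIT. Cache (LRU->MRU): [plum melon]
  5. access plum: HIT. Cache (LRU->MRU): [melon plum]
  6. access plum: HIT. Cache (LRU->MRU): [melon plum]
  7. access melon: HIT. Cache (LRU->MRU): [plum melon]
  8. access plum: HIT. Cache (LRU->MRU): [melon plum]
  9. access melon: HIT. Cache (LRU->MRU): [plum melon]
  10. access plum: HIT. Cache (LRU->MRU): [melon plum]
  11. access lemon: MISS. Cache (LRU->MRU): [melon plum lemon]
  12. access lemon: HIT. Cache (LRU->MRU): [melon plum lemon]
  13. access melon: HIT. Cache (LRU->MRU): [plum lemon melon]
  14. access plum: HIT. Cache (LRU->MRU): [lemon melon plum]
  15. access lemon: HIT. Cache (LRU->MRU): [melon plum lemon]
  16. access lemon: HIT. Cache (LRU->MRU): [melon plum lemon]
  17. access lemon: HIT. Cache (LRU->MRU): [melon plum lemon]
  18. access plum: HIT. Cache (LRU->MRU): [melon lemon plum]
  19. access eel: MISS, evict melon. Cache (LRU->MRU): [lemon plum eel]
  20. access melon: MISS, evict lemon. Cache (LRU->MRU): [plum eel melon]
  21. access eel: HIT. Cache (LRU->MRU): [plum melon eel]
  22. access lemon: MISS, evict plum. Cache (LRU->MRU): [melon eel lemon]
  23. access eel: HIT. Cache (LRU->MRU): [melon lemon eel]
  24. access eel: HIT. Cache (LRU->MRU): [melon lemon eel]
Total: 18 hits, 6 misses, 3 evictions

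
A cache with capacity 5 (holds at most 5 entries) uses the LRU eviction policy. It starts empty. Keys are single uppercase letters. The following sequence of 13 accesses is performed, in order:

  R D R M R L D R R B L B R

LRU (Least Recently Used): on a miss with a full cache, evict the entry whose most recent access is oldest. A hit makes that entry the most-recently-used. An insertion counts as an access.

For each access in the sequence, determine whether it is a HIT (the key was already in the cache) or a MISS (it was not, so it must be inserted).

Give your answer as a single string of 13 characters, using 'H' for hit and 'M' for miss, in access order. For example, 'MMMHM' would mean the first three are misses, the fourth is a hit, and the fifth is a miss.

LRU simulation (capacity=5):
  1. access R: MISS. Cache (LRU->MRU): [R]
  2. access D: MISS. Cache (LRU->MRU): [R D]
  3. access R: HIT. Cache (LRU->MRU): [D R]
  4. access M: MISS. Cache (LRU->MRU): [D R M]
  5. access R: HIT. Cache (LRU->MRU): [D M R]
  6. access L: MISS. Cache (LRU->MRU): [D M R L]
  7. access D: HIT. Cache (LRU->MRU): [M R L D]
  8. access R: HIT. Cache (LRU->MRU): [M L D R]
  9. access R: HIT. Cache (LRU->MRU): [M L D R]
  10. access B: MISS. Cache (LRU->MRU): [M L D R B]
  11. access L: HIT. Cache (LRU->MRU): [M D R B L]
  12. access B: HIT. Cache (LRU->MRU): [M D R L B]
  13. access R: HIT. Cache (LRU->MRU): [M D L B R]
Total: 8 hits, 5 misses, 0 evictions

Answer: MMHMHMHHHMHHH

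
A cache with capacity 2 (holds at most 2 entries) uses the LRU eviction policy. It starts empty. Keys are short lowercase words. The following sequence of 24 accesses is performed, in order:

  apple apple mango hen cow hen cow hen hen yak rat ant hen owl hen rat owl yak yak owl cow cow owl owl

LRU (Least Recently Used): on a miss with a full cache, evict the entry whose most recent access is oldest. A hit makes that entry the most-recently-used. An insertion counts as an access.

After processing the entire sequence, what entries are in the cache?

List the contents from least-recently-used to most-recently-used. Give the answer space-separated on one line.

Answer: cow owl

Derivation:
LRU simulation (capacity=2):
  1. access apple: MISS. Cache (LRU->MRU): [apple]
  2. access apple: HIT. Cache (LRU->MRU): [apple]
  3. access mango: MISS. Cache (LRU->MRU): [apple mango]
  4. access hen: MISS, evict apple. Cache (LRU->MRU): [mango hen]
  5. access cow: MISS, evict mango. Cache (LRU->MRU): [hen cow]
  6. access hen: HIT. Cache (LRU->MRU): [cow hen]
  7. access cow: HIT. Cache (LRU->MRU): [hen cow]
  8. access hen: HIT. Cache (LRU->MRU): [cow hen]
  9. access hen: HIT. Cache (LRU->MRU): [cow hen]
  10. access yak: MISS, evict cow. Cache (LRU->MRU): [hen yak]
  11. access rat: MISS, evict hen. Cache (LRU->MRU): [yak rat]
  12. access ant: MISS, evict yak. Cache (LRU->MRU): [rat ant]
  13. access hen: MISS, evict rat. Cache (LRU->MRU): [ant hen]
  14. access owl: MISS, evict ant. Cache (LRU->MRU): [hen owl]
  15. access hen: HIT. Cache (LRU->MRU): [owl hen]
  16. access rat: MISS, evict owl. Cache (LRU->MRU): [hen rat]
  17. access owl: MISS, evict hen. Cache (LRU->MRU): [rat owl]
  18. access yak: MISS, evict rat. Cache (LRU->MRU): [owl yak]
  19. access yak: HIT. Cache (LRU->MRU): [owl yak]
  20. access owl: HIT. Cache (LRU->MRU): [yak owl]
  21. access cow: MISS, evict yak. Cache (LRU->MRU): [owl cow]
  22. access cow: HIT. Cache (LRU->MRU): [owl cow]
  23. access owl: HIT. Cache (LRU->MRU): [cow owl]
  24. access owl: HIT. Cache (LRU->MRU): [cow owl]
Total: 11 hits, 13 misses, 11 evictions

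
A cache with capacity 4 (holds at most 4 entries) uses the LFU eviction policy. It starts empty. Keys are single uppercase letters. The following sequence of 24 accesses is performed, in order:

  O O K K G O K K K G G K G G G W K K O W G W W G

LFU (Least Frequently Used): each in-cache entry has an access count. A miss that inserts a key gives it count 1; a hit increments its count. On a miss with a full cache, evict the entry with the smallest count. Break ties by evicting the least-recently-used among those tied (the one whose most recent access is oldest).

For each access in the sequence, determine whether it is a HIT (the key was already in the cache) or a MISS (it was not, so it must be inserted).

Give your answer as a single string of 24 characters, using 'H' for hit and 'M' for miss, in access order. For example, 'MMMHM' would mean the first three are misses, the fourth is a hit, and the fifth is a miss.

LFU simulation (capacity=4):
  1. access O: MISS. Cache: [O(c=1)]
  2. access O: HIT, count now 2. Cache: [O(c=2)]
  3. access K: MISS. Cache: [K(c=1) O(c=2)]
  4. access K: HIT, count now 2. Cache: [O(c=2) K(c=2)]
  5. access G: MISS. Cache: [G(c=1) O(c=2) K(c=2)]
  6. access O: HIT, count now 3. Cache: [G(c=1) K(c=2) O(c=3)]
  7. access K: HIT, count now 3. Cache: [G(c=1) O(c=3) K(c=3)]
  8. access K: HIT, count now 4. Cache: [G(c=1) O(c=3) K(c=4)]
  9. access K: HIT, count now 5. Cache: [G(c=1) O(c=3) K(c=5)]
  10. access G: HIT, count now 2. Cache: [G(c=2) O(c=3) K(c=5)]
  11. access G: HIT, count now 3. Cache: [O(c=3) G(c=3) K(c=5)]
  12. access K: HIT, count now 6. Cache: [O(c=3) G(c=3) K(c=6)]
  13. access G: HIT, count now 4. Cache: [O(c=3) G(c=4) K(c=6)]
  14. access G: HIT, count now 5. Cache: [O(c=3) G(c=5) K(c=6)]
  15. access G: HIT, count now 6. Cache: [O(c=3) K(c=6) G(c=6)]
  16. access W: MISS. Cache: [W(c=1) O(c=3) K(c=6) G(c=6)]
  17. access K: HIT, count now 7. Cache: [W(c=1) O(c=3) G(c=6) K(c=7)]
  18. access K: HIT, count now 8. Cache: [W(c=1) O(c=3) G(c=6) K(c=8)]
  19. access O: HIT, count now 4. Cache: [W(c=1) O(c=4) G(c=6) K(c=8)]
  20. access W: HIT, count now 2. Cache: [W(c=2) O(c=4) G(c=6) K(c=8)]
  21. access G: HIT, count now 7. Cache: [W(c=2) O(c=4) G(c=7) K(c=8)]
  22. access W: HIT, count now 3. Cache: [W(c=3) O(c=4) G(c=7) K(c=8)]
  23. access W: HIT, count now 4. Cache: [O(c=4) W(c=4) G(c=7) K(c=8)]
  24. access G: HIT, count now 8. Cache: [O(c=4) W(c=4) K(c=8) G(c=8)]
Total: 20 hits, 4 misses, 0 evictions

Answer: MHMHMHHHHHHHHHHMHHHHHHHH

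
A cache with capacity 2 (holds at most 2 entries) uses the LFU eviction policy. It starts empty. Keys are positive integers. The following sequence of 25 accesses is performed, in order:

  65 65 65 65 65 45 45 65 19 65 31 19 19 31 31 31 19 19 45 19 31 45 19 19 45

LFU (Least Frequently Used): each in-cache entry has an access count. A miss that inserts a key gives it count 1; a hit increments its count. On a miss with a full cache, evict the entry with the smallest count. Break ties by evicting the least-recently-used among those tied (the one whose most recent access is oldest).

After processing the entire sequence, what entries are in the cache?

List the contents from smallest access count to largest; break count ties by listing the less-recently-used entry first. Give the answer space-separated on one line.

LFU simulation (capacity=2):
  1. access 65: MISS. Cache: [65(c=1)]
  2. access 65: HIT, count now 2. Cache: [65(c=2)]
  3. access 65: HIT, count now 3. Cache: [65(c=3)]
  4. access 65: HIT, count now 4. Cache: [65(c=4)]
  5. access 65: HIT, count now 5. Cache: [65(c=5)]
  6. access 45: MISS. Cache: [45(c=1) 65(c=5)]
  7. access 45: HIT, count now 2. Cache: [45(c=2) 65(c=5)]
  8. access 65: HIT, count now 6. Cache: [45(c=2) 65(c=6)]
  9. access 19: MISS, evict 45(c=2). Cache: [19(c=1) 65(c=6)]
  10. access 65: HIT, count now 7. Cache: [19(c=1) 65(c=7)]
  11. access 31: MISS, evict 19(c=1). Cache: [31(c=1) 65(c=7)]
  12. access 19: MISS, evict 31(c=1). Cache: [19(c=1) 65(c=7)]
  13. access 19: HIT, count now 2. Cache: [19(c=2) 65(c=7)]
  14. access 31: MISS, evict 19(c=2). Cache: [31(c=1) 65(c=7)]
  15. access 31: HIT, count now 2. Cache: [31(c=2) 65(c=7)]
  16. access 31: HIT, count now 3. Cache: [31(c=3) 65(c=7)]
  17. access 19: MISS, evict 31(c=3). Cache: [19(c=1) 65(c=7)]
  18. access 19: HIT, count now 2. Cache: [19(c=2) 65(c=7)]
  19. access 45: MISS, evict 19(c=2). Cache: [45(c=1) 65(c=7)]
  20. access 19: MISS, evict 45(c=1). Cache: [19(c=1) 65(c=7)]
  21. access 31: MISS, evict 19(c=1). Cache: [31(c=1) 65(c=7)]
  22. access 45: MISS, evict 31(c=1). Cache: [45(c=1) 65(c=7)]
  23. access 19: MISS, evict 45(c=1). Cache: [19(c=1) 65(c=7)]
  24. access 19: HIT, count now 2. Cache: [19(c=2) 65(c=7)]
  25. access 45: MISS, evict 19(c=2). Cache: [45(c=1) 65(c=7)]
Total: 12 hits, 13 misses, 11 evictions

Answer: 45 65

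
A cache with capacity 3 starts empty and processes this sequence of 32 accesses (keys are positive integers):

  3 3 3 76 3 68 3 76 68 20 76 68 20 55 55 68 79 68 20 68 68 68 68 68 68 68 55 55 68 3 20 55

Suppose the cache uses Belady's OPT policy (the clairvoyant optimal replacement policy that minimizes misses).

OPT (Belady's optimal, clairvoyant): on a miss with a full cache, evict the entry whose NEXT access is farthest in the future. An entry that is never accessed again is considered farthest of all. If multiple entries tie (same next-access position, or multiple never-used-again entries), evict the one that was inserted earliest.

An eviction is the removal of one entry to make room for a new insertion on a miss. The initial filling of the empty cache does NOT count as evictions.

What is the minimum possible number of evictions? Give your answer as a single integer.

Answer: 5

Derivation:
OPT (Belady) simulation (capacity=3):
  1. access 3: MISS. Cache: [3]
  2. access 3: HIT. Next use of 3: step 3. Cache: [3]
  3. access 3: HIT. Next use of 3: step 5. Cache: [3]
  4. access 76: MISS. Cache: [3 76]
  5. access 3: HIT. Next use of 3: step 7. Cache: [3 76]
  6. access 68: MISS. Cache: [3 76 68]
  7. access 3: HIT. Next use of 3: step 30. Cache: [3 76 68]
  8. access 76: HIT. Next use of 76: step 11. Cache: [3 76 68]
  9. access 68: HIT. Next use of 68: step 12. Cache: [3 76 68]
  10. access 20: MISS, evict 3 (next use: step 30). Cache: [76 68 20]
  11. access 76: HIT. Next use of 76: never. Cache: [76 68 20]
  12. access 68: HIT. Next use of 68: step 16. Cache: [76 68 20]
  13. access 20: HIT. Next use of 20: step 19. Cache: [76 68 20]
  14. access 55: MISS, evict 76 (next use: never). Cache: [68 20 55]
  15. access 55: HIT. Next use of 55: step 27. Cache: [68 20 55]
  16. access 68: HIT. Next use of 68: step 18. Cache: [68 20 55]
  17. access 79: MISS, evict 55 (next use: step 27). Cache: [68 20 79]
  18. access 68: HIT. Next use of 68: step 20. Cache: [68 20 79]
  19. access 20: HIT. Next use of 20: step 31. Cache: [68 20 79]
  20. access 68: HIT. Next use of 68: step 21. Cache: [68 20 79]
  21. access 68: HIT. Next use of 68: step 22. Cache: [68 20 79]
  22. access 68: HIT. Next use of 68: step 23. Cache: [68 20 79]
  23. access 68: HIT. Next use of 68: step 24. Cache: [68 20 79]
  24. access 68: HIT. Next use of 68: step 25. Cache: [68 20 79]
  25. access 68: HIT. Next use of 68: step 26. Cache: [68 20 79]
  26. access 68: HIT. Next use of 68: step 29. Cache: [68 20 79]
  27. access 55: MISS, evict 79 (next use: never). Cache: [68 20 55]
  28. access 55: HIT. Next use of 55: step 32. Cache: [68 20 55]
  29. access 68: HIT. Next use of 68: never. Cache: [68 20 55]
  30. access 3: MISS, evict 68 (next use: never). Cache: [20 55 3]
  31. access 20: HIT. Next use of 20: never. Cache: [20 55 3]
  32. access 55: HIT. Next use of 55: never. Cache: [20 55 3]
Total: 24 hits, 8 misses, 5 evictions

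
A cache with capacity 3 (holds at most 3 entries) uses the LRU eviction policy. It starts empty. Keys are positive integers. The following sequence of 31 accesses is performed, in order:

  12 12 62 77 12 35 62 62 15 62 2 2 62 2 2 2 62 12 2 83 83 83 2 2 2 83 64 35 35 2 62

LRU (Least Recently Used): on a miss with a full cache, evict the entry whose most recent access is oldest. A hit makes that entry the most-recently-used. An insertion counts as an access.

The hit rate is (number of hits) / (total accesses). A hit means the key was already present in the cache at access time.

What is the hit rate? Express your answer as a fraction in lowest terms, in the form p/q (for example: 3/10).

LRU simulation (capacity=3):
  1. access 12: MISS. Cache (LRU->MRU): [12]
  2. access 12: HIT. Cache (LRU->MRU): [12]
  3. access 62: MISS. Cache (LRU->MRU): [12 62]
  4. access 77: MISS. Cache (LRU->MRU): [12 62 77]
  5. access 12: HIT. Cache (LRU->MRU): [62 77 12]
  6. access 35: MISS, evict 62. Cache (LRU->MRU): [77 12 35]
  7. access 62: MISS, evict 77. Cache (LRU->MRU): [12 35 62]
  8. access 62: HIT. Cache (LRU->MRU): [12 35 62]
  9. access 15: MISS, evict 12. Cache (LRU->MRU): [35 62 15]
  10. access 62: HIT. Cache (LRU->MRU): [35 15 62]
  11. access 2: MISS, evict 35. Cache (LRU->MRU): [15 62 2]
  12. access 2: HIT. Cache (LRU->MRU): [15 62 2]
  13. access 62: HIT. Cache (LRU->MRU): [15 2 62]
  14. access 2: HIT. Cache (LRU->MRU): [15 62 2]
  15. access 2: HIT. Cache (LRU->MRU): [15 62 2]
  16. access 2: HIT. Cache (LRU->MRU): [15 62 2]
  17. access 62: HIT. Cache (LRU->MRU): [15 2 62]
  18. access 12: MISS, evict 15. Cache (LRU->MRU): [2 62 12]
  19. access 2: HIT. Cache (LRU->MRU): [62 12 2]
  20. access 83: MISS, evict 62. Cache (LRU->MRU): [12 2 83]
  21. access 83: HIT. Cache (LRU->MRU): [12 2 83]
  22. access 83: HIT. Cache (LRU->MRU): [12 2 83]
  23. access 2: HIT. Cache (LRU->MRU): [12 83 2]
  24. access 2: HIT. Cache (LRU->MRU): [12 83 2]
  25. access 2: HIT. Cache (LRU->MRU): [12 83 2]
  26. access 83: HIT. Cache (LRU->MRU): [12 2 83]
  27. access 64: MISS, evict 12. Cache (LRU->MRU): [2 83 64]
  28. access 35: MISS, evict 2. Cache (LRU->MRU): [83 64 35]
  29. access 35: HIT. Cache (LRU->MRU): [83 64 35]
  30. access 2: MISS, evict 83. Cache (LRU->MRU): [64 35 2]
  31. access 62: MISS, evict 64. Cache (LRU->MRU): [35 2 62]
Total: 18 hits, 13 misses, 10 evictions

Hit rate = 18/31

Answer: 18/31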